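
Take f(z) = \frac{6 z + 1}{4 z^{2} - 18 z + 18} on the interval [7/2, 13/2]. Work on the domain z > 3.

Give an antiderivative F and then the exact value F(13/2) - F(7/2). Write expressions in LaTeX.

Antiderivative: F(z) = \frac{19 \log{\left(z - 3 \right)}}{6} - \frac{5 \log{\left(z - \frac{3}{2} \right)}}{3}; value = - \frac{5 \log{\left(5 \right)}}{3} + \frac{29 \log{\left(2 \right)}}{6} + \frac{19 \log{\left(\frac{7}{2} \right)}}{6}

Factor the denominator (2 \left(z - 3\right) \left(2 z - 3\right)) and decompose: f = - \frac{10}{3 \left(2 z - 3\right)} + \frac{19}{6 \left(z - 3\right)}; each piece integrates to a log, atan, or power term.
F(z) = \frac{19 \log{\left(z - 3 \right)}}{6} - \frac{5 \log{\left(z - \frac{3}{2} \right)}}{3} is an antiderivative of f.
Check: d/dz[\frac{19 \log{\left(z - 3 \right)}}{6} - \frac{5 \log{\left(z - \frac{3}{2} \right)}}{3}] = \frac{6 z + 1}{4 z^{2} - 18 z + 18} = f(z).
F(13/2) = - \frac{5 \log{\left(5 \right)}}{3} + \frac{19 \log{\left(\frac{7}{2} \right)}}{6}; F(7/2) = - \frac{29 \log{\left(2 \right)}}{6}.
Integral = F(13/2) - F(7/2) = - \frac{5 \log{\left(5 \right)}}{3} + \frac{29 \log{\left(2 \right)}}{6} + \frac{19 \log{\left(\frac{7}{2} \right)}}{6}.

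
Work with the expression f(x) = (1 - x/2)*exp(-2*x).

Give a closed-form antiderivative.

An antiderivative is F(x) = (2*x - 3)*exp(-2*x)/8.

Recognize the product-rule pattern: f = u'v + uv' with u = x/4 - 3/8, v = exp(-2*x), so integration by parts undoes it.
Check: d/dx[(2*x - 3)*exp(-2*x)/8] = (2 - x)*exp(-2*x)/2, which equals f(x).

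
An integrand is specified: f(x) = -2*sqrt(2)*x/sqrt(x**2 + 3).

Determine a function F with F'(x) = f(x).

The substitution u = 2*x**2 + 6 works: f is exactly (dF/du)*(du/dx) for that inner function.
Check: d/dx[-2*sqrt(2*x**2 + 6)] = -2*sqrt(2)*x/sqrt(x**2 + 3) = f(x).

An antiderivative is F(x) = -2*sqrt(2*x**2 + 6).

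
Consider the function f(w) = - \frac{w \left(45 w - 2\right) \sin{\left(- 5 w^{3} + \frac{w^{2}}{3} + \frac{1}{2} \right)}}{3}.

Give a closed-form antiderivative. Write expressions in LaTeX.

The substitution u = - 5 w^{3} + \frac{w^{2}}{3} + \frac{1}{2} works: f is exactly (dF/du)*(du/dw) for that inner function.
Check: d/dw[- \cos{\left(- 5 w^{3} + \frac{w^{2}}{3} + \frac{1}{2} \right)}] = - 15 w^{2} \sin{\left(- 5 w^{3} + \frac{w^{2}}{3} + \frac{1}{2} \right)} + \frac{2 w \sin{\left(- 5 w^{3} + \frac{w^{2}}{3} + \frac{1}{2} \right)}}{3}, which equals f(w).

An antiderivative is F(w) = - \cos{\left(- 5 w^{3} + \frac{w^{2}}{3} + \frac{1}{2} \right)}.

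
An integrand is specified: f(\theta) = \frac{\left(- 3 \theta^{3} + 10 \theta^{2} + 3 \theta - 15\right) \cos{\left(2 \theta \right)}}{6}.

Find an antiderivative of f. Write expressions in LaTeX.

An antiderivative is F(\theta) = - \frac{\theta^{3} \sin{\left(2 \theta \right)}}{4} + \frac{5 \theta^{2} \sin{\left(2 \theta \right)}}{6} - \frac{3 \theta^{2} \cos{\left(2 \theta \right)}}{8} + \frac{5 \theta \sin{\left(2 \theta \right)}}{8} + \frac{5 \theta \cos{\left(2 \theta \right)}}{6} - \frac{5 \sin{\left(2 \theta \right)}}{3} + \frac{5 \cos{\left(2 \theta \right)}}{16}.

A candidate is checked by its d/d\theta: the result must match f(\theta).
Check: d/d\theta[- \frac{\theta^{3} \sin{\left(2 \theta \right)}}{4} + \frac{5 \theta^{2} \sin{\left(2 \theta \right)}}{6} - \frac{3 \theta^{2} \cos{\left(2 \theta \right)}}{8} + \frac{5 \theta \sin{\left(2 \theta \right)}}{8} + \frac{5 \theta \cos{\left(2 \theta \right)}}{6} - \frac{5 \sin{\left(2 \theta \right)}}{3} + \frac{5 \cos{\left(2 \theta \right)}}{16}] = - \frac{\theta^{3} \cos{\left(2 \theta \right)}}{2} + \frac{5 \theta^{2} \cos{\left(2 \theta \right)}}{3} + \frac{\theta \cos{\left(2 \theta \right)}}{2} - \frac{5 \cos{\left(2 \theta \right)}}{2}, which equals f(\theta).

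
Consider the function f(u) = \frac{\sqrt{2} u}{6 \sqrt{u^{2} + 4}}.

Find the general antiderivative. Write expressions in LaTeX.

The substitution w = \frac{u^{2}}{2} + 2 works: f is exactly (dF/dw)*(dw/du) for that inner function.
Check: d/du[\frac{\sqrt{\frac{u^{2}}{2} + 2}}{3}] = \frac{\sqrt{2} u}{6 \sqrt{u^{2} + 4}} = f(u).

F(u) = \frac{\sqrt{\frac{u^{2}}{2} + 2}}{3} + C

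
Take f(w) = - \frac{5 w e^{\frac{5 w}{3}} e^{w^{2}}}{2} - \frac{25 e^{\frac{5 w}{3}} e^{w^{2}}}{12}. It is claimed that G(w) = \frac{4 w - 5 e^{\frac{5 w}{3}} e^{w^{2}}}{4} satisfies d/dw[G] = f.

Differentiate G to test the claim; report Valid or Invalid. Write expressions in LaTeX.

Invalid: d/dw[G] - f = 1, which is not 0.

d/dw[G] = - \frac{5 w e^{\frac{5 w}{3}} e^{w^{2}}}{2} - \frac{25 e^{\frac{5 w}{3}} e^{w^{2}}}{12} + 1
d/dw[G] - f(w) = 1 != 0.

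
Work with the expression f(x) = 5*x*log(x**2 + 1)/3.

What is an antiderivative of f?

For F(x) to be correct the identity F'(x) - f(x) = 0 must hold.
Check: d/dx[5*(x**2*log(x**2 + 1) - x**2 + log(x**2 + 1))/6] = 5*x*log(x**2 + 1)/3 = f(x).

An antiderivative is F(x) = 5*(x**2*log(x**2 + 1) - x**2 + log(x**2 + 1))/6.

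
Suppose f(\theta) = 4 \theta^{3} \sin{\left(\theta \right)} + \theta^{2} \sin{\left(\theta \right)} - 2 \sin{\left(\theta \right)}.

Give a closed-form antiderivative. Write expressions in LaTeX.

Integrate term by term and add the pieces.
Check: d/d\theta[- 4 \theta^{3} \cos{\left(\theta \right)} + 12 \theta^{2} \sin{\left(\theta \right)} - \theta^{2} \cos{\left(\theta \right)} + 2 \theta \sin{\left(\theta \right)} + 24 \theta \cos{\left(\theta \right)} - 24 \sin{\left(\theta \right)} + 4 \cos{\left(\theta \right)}] = 4 \theta^{3} \sin{\left(\theta \right)} + \theta^{2} \sin{\left(\theta \right)} - 2 \sin{\left(\theta \right)} = f(\theta).

An antiderivative is F(\theta) = - 4 \theta^{3} \cos{\left(\theta \right)} + 12 \theta^{2} \sin{\left(\theta \right)} - \theta^{2} \cos{\left(\theta \right)} + 2 \theta \sin{\left(\theta \right)} + 24 \theta \cos{\left(\theta \right)} - 24 \sin{\left(\theta \right)} + 4 \cos{\left(\theta \right)}.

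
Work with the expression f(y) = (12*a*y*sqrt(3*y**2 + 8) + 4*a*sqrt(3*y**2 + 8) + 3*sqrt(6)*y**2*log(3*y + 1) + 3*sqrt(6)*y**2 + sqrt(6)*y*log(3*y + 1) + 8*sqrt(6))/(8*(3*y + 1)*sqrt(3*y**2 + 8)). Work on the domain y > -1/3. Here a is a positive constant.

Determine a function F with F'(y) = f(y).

An antiderivative is F(y) = a*y/2 + sqrt(6)*sqrt(3*y**2 + 8)*log(3*y + 1)/24.

For F(y) to be correct the identity F'(y) - f(y) = 0 must hold.
Check: d/dy[a*y/2 + sqrt(6)*sqrt(3*y**2 + 8)*log(3*y + 1)/24] = (12*a*y*sqrt(3*y**2 + 8) + 4*a*sqrt(3*y**2 + 8) + 3*sqrt(6)*y**2*log(3*y + 1) + 3*sqrt(6)*y**2 + sqrt(6)*y*log(3*y + 1) + 8*sqrt(6))/(24*y*sqrt(3*y**2 + 8) + 8*sqrt(3*y**2 + 8)), which equals f(y).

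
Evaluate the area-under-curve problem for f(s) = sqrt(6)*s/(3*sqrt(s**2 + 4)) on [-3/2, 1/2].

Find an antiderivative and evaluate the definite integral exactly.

f matches the chain-rule pattern g'(h)*h' with inner function h(s) = 3*s**2/2 + 6; substituting u = h(s) collapses the integral.
F(s) = sqrt(6)*sqrt(s**2 + 4)/3 is an antiderivative of f.
Check: d/ds[sqrt(6)*sqrt(s**2 + 4)/3] = sqrt(6)*s/(3*sqrt(s**2 + 4)) = f(s).
F(1/2) = sqrt(102)/6; F(-3/2) = 5*sqrt(6)/6.
Integral = F(1/2) - F(-3/2) = -5*sqrt(6)/6 + sqrt(102)/6.

Antiderivative: F(s) = sqrt(6)*sqrt(s**2 + 4)/3; value = -5*sqrt(6)/6 + sqrt(102)/6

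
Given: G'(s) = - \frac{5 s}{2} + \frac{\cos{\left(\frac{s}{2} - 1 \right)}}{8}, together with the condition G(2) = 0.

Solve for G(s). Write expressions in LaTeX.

The integrand splits into summands that can be handled one at a time.
A general antiderivative is - \frac{5 s^{2}}{4} + \frac{\sin{\left(\frac{s}{2} - 1 \right)}}{4} + 5 + C.
The condition gives C = 0 - (0) = 0.
So G(s) = \frac{- 5 s^{2} + \sin{\left(\frac{s}{2} - 1 \right)} + 20}{4}.
Check: d/ds[\frac{- 5 s^{2} + \sin{\left(\frac{s}{2} - 1 \right)} + 20}{4}] = - \frac{5 s}{2} + \frac{\cos{\left(\frac{s}{2} - 1 \right)}}{8} = G'(s).

G(s) = \frac{- 5 s^{2} + \sin{\left(\frac{s}{2} - 1 \right)} + 20}{4}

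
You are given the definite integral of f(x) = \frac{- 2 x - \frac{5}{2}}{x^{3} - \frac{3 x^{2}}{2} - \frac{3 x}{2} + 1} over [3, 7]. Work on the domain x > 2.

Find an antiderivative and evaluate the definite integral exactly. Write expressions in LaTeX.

Antiderivative: F(x) = - \frac{13 \log{\left(x - 2 \right)}}{9} + \frac{14 \log{\left(x - \frac{1}{2} \right)}}{9} - \frac{\log{\left(x + 1 \right)}}{9}; value = - \frac{13 \log{\left(5 \right)}}{9} - \frac{14 \log{\left(\frac{5}{2} \right)}}{9} - \frac{\log{\left(8 \right)}}{9} + \frac{\log{\left(4 \right)}}{9} + \frac{14 \log{\left(\frac{13}{2} \right)}}{9}

Factor the denominator (\left(x - 2\right) \left(x + 1\right) \left(2 x - 1\right)) and decompose: f = \frac{28}{9 \left(2 x - 1\right)} - \frac{1}{9 \left(x + 1\right)} - \frac{13}{9 \left(x - 2\right)}; each piece integrates to a log, atan, or power term.
F(x) = - \frac{13 \log{\left(x - 2 \right)}}{9} + \frac{14 \log{\left(x - \frac{1}{2} \right)}}{9} - \frac{\log{\left(x + 1 \right)}}{9} is an antiderivative of f.
Check: d/dx[- \frac{13 \log{\left(x - 2 \right)}}{9} + \frac{14 \log{\left(x - \frac{1}{2} \right)}}{9} - \frac{\log{\left(x + 1 \right)}}{9}] = \frac{- 4 x - 5}{2 x^{3} - 3 x^{2} - 3 x + 2}, which equals f(x).
F(7) = - \frac{13 \log{\left(5 \right)}}{9} - \frac{\log{\left(8 \right)}}{9} + \frac{14 \log{\left(\frac{13}{2} \right)}}{9}; F(3) = - \frac{\log{\left(4 \right)}}{9} + \frac{14 \log{\left(\frac{5}{2} \right)}}{9}.
Integral = F(7) - F(3) = - \frac{13 \log{\left(5 \right)}}{9} - \frac{14 \log{\left(\frac{5}{2} \right)}}{9} - \frac{\log{\left(8 \right)}}{9} + \frac{\log{\left(4 \right)}}{9} + \frac{14 \log{\left(\frac{13}{2} \right)}}{9}.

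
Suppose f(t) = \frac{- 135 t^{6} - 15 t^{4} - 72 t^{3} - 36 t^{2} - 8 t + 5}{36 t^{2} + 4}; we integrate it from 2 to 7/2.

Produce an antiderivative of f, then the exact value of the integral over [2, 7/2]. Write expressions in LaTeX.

An antiderivative F(t) passes only if d/dt[F] lands on f(t) exactly.
F(t) = - \frac{9 t^{5} + 12 t^{2} + 12 t - 9 \operatorname{atan}{\left(3 t \right)} - 4}{12} is an antiderivative of f.
Check: d/dt[- \frac{9 t^{5} + 12 t^{2} + 12 t - 9 \operatorname{atan}{\left(3 t \right)} - 4}{12}] = \frac{- 135 t^{6} - 15 t^{4} - 72 t^{3} - 36 t^{2} - 8 t + 5}{36 t^{2} + 4} = f(t).
F(7/2) = - \frac{157183}{384} + \frac{3 \operatorname{atan}{\left(\frac{21}{2} \right)}}{4}; F(2) = - \frac{89}{3} + \frac{3 \operatorname{atan}{\left(6 \right)}}{4}.
Integral = F(7/2) - F(2) = - \frac{48597}{128} - \frac{3 \operatorname{atan}{\left(6 \right)}}{4} + \frac{3 \operatorname{atan}{\left(\frac{21}{2} \right)}}{4}.

Antiderivative: F(t) = - \frac{9 t^{5} + 12 t^{2} + 12 t - 9 \operatorname{atan}{\left(3 t \right)} - 4}{12}; value = - \frac{48597}{128} - \frac{3 \operatorname{atan}{\left(6 \right)}}{4} + \frac{3 \operatorname{atan}{\left(\frac{21}{2} \right)}}{4}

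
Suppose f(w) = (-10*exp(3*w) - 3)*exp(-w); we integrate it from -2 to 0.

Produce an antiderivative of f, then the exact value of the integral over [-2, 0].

Antiderivative: F(w) = -(5*exp(3*w) - 3)*exp(-w); value = -3*exp(2) - 2 + 5*exp(-4)

Whatever form F(w) takes, F'(w) = f(w) is non-negotiable.
F(w) = -(5*exp(3*w) - 3)*exp(-w) is an antiderivative of f.
Check: d/dw[-(5*exp(3*w) - 3)*exp(-w)] = (-10*exp(3*w) - 3)*exp(-w) = f(w).
F(0) = -2; F(-2) = -5*exp(-4) + 3*exp(2).
Integral = F(0) - F(-2) = -3*exp(2) - 2 + 5*exp(-4).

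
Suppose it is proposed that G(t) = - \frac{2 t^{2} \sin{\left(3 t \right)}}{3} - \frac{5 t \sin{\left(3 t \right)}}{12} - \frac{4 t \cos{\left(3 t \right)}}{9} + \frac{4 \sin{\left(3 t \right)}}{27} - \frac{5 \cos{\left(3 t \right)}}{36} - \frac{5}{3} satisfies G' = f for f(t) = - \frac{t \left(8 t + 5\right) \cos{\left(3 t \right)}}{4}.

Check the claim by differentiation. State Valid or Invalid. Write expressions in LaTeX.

Valid - differentiating G returns exactly f.

d/dt[G] = - 2 t^{2} \cos{\left(3 t \right)} - \frac{5 t \cos{\left(3 t \right)}}{4}
This equals f(t) exactly, so the claim holds.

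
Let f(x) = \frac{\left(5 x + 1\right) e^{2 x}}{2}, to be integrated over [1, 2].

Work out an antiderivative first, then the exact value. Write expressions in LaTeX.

Recognize the product-rule pattern: f = u'v + uv' with u = \frac{5 x}{4} - \frac{3}{8}, v = e^{2 x}, so integration by parts undoes it.
F(x) = \frac{\left(10 x - 3\right) e^{2 x}}{8} is an antiderivative of f.
Check: d/dx[\frac{\left(10 x - 3\right) e^{2 x}}{8}] = \frac{5 x e^{2 x}}{2} + \frac{e^{2 x}}{2}, which equals f(x).
F(2) = \frac{17 e^{4}}{8}; F(1) = \frac{7 e^{2}}{8}.
Integral = F(2) - F(1) = - \frac{7 e^{2}}{8} + \frac{17 e^{4}}{8}.

Antiderivative: F(x) = \frac{\left(10 x - 3\right) e^{2 x}}{8}; value = - \frac{7 e^{2}}{8} + \frac{17 e^{4}}{8}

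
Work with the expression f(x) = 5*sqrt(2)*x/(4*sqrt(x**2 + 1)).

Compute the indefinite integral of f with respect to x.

F(x) = 5*sqrt(2)*sqrt(x**2 + 1)/4 + C

The substitution u = 2*x**2 + 2 works: f is exactly (dF/du)*(du/dx) for that inner function.
Check: d/dx[5*sqrt(2)*sqrt(x**2 + 1)/4] = 5*sqrt(2)*x/(4*sqrt(x**2 + 1)) = f(x).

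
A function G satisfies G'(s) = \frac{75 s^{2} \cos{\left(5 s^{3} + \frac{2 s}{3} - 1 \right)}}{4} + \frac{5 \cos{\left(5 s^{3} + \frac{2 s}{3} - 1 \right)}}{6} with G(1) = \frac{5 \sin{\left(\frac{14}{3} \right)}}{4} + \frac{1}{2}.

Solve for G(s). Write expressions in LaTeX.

The substitution u = 5 s^{3} + \frac{2 s}{3} - 1 works: G'(s) is exactly (dG/du)*(du/ds) for that inner function.
A general antiderivative is \frac{5 \sin{\left(5 s^{3} + \frac{2 s}{3} - 1 \right)}}{4} + C.
The condition gives C = \frac{5 \sin{\left(\frac{14}{3} \right)}}{4} + \frac{1}{2} - (\frac{5 \sin{\left(\frac{14}{3} \right)}}{4}) = \frac{1}{2}.
So G(s) = \frac{5 \sin{\left(5 s^{3} + \frac{2 s}{3} - 1 \right)}}{4} + \frac{1}{2}.
Check: d/ds[\frac{5 \sin{\left(5 s^{3} + \frac{2 s}{3} - 1 \right)}}{4} + \frac{1}{2}] = \frac{75 s^{2} \cos{\left(5 s^{3} + \frac{2 s}{3} - 1 \right)}}{4} + \frac{5 \cos{\left(5 s^{3} + \frac{2 s}{3} - 1 \right)}}{6} = G'(s).

G(s) = \frac{5 \sin{\left(5 s^{3} + \frac{2 s}{3} - 1 \right)}}{4} + \frac{1}{2}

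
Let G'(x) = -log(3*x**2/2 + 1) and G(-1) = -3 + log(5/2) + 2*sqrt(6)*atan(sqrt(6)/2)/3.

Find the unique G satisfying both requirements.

Any candidate G(x) must reproduce the stated G'(x) exactly.
A general antiderivative is -x*log(3*x**2/2 + 1) + 2*x - 2*sqrt(6)*atan(sqrt(6)*x/2)/3 + C.
The condition gives C = -3 + log(5/2) + 2*sqrt(6)*atan(sqrt(6)/2)/3 - (-2 + log(5/2) + 2*sqrt(6)*atan(sqrt(6)/2)/3) = -1.
So G(x) = (-3*x*log(3*x**2/2 + 1) + 6*x - 2*sqrt(6)*atan(sqrt(6)*x/2) - 3)/3.
Check: d/dx[(-3*x*log(3*x**2/2 + 1) + 6*x - 2*sqrt(6)*atan(sqrt(6)*x/2) - 3)/3] = -log(3*x**2/2 + 1) = G'(x).

G(x) = (-3*x*log(3*x**2/2 + 1) + 6*x - 2*sqrt(6)*atan(sqrt(6)*x/2) - 3)/3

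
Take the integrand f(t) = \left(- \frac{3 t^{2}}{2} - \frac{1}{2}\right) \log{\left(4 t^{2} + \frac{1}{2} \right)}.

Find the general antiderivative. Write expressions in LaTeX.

Any candidate F(t) must reproduce f(t) exactly when differentiated.
Check: d/dt[\frac{32 t^{3} + 48 t \left(- t^{2} - 1\right) \log{\left(4 t^{2} + \frac{1}{2} \right)} + 84 t - 21 \sqrt{2} \operatorname{atan}{\left(2 \sqrt{2} t \right)}}{96}] = - \frac{3 t^{2} \log{\left(4 t^{2} + \frac{1}{2} \right)}}{2} - \frac{\log{\left(4 t^{2} + \frac{1}{2} \right)}}{2}, which equals f(t).

F(t) = \frac{32 t^{3} + 48 t \left(- t^{2} - 1\right) \log{\left(4 t^{2} + \frac{1}{2} \right)} + 84 t - 21 \sqrt{2} \operatorname{atan}{\left(2 \sqrt{2} t \right)}}{96} + C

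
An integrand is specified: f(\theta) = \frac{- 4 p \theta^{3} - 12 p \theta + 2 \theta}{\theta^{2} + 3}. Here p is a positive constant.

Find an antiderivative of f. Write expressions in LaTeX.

A candidate is checked by its d/d\theta: the result must match f(\theta).
Check: d/d\theta[- 2 p \theta^{2} + \log{\left(\frac{\theta^{2}}{2} + \frac{3}{2} \right)}] = \frac{- 4 p \theta^{3} - 12 p \theta + 2 \theta}{\theta^{2} + 3} = f(\theta).

An antiderivative is F(\theta) = - 2 p \theta^{2} + \log{\left(\frac{\theta^{2}}{2} + \frac{3}{2} \right)}.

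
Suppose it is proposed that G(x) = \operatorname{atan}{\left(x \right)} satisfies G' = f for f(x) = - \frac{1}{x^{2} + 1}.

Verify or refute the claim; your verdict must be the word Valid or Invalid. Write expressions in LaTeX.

d/dx[G] = \frac{1}{x^{2} + 1}
d/dx[G] - f(x) = \frac{2}{x^{2} + 1} != 0.

Invalid: d/dx[G] - f = \frac{2}{x^{2} + 1}, which is not 0.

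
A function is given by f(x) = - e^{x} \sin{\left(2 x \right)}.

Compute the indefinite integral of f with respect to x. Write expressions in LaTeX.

F(x) = - \frac{e^{x} \sin{\left(2 x \right)}}{5} + \frac{2 e^{x} \cos{\left(2 x \right)}}{5} + C

Since d/dx undoes antidifferentiation here, F'(x) = f(x) is required of F(x).
Check: d/dx[- \frac{e^{x} \sin{\left(2 x \right)}}{5} + \frac{2 e^{x} \cos{\left(2 x \right)}}{5}] = - e^{x} \sin{\left(2 x \right)} = f(x).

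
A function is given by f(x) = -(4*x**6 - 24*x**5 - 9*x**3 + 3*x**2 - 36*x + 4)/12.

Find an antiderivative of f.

An antiderivative is F(x) = -x*(16*x**6 - 112*x**5 - 63*x**3 + 28*x**2 - 504*x + 112)/336.

Since d/dx undoes antidifferentiation here, F'(x) = f(x) is required of F(x).
Check: d/dx[-x*(16*x**6 - 112*x**5 - 63*x**3 + 28*x**2 - 504*x + 112)/336] = -x**6/3 + 2*x**5 + 3*x**3/4 - x**2/4 + 3*x - 1/3, which equals f(x).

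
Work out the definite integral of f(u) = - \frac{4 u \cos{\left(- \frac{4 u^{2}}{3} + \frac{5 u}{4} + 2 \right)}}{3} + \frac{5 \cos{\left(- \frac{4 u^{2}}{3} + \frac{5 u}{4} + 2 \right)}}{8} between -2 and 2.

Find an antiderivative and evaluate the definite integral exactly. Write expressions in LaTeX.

The substitution w = - \frac{4 u^{2}}{3} + \frac{5 u}{4} + 2 works: f is exactly (dF/dw)*(dw/du) for that inner function.
F(u) = \frac{\sin{\left(- \frac{4 u^{2}}{3} + \frac{5 u}{4} + 2 \right)}}{2} is an antiderivative of f.
Check: d/du[\frac{\sin{\left(- \frac{4 u^{2}}{3} + \frac{5 u}{4} + 2 \right)}}{2}] = - \frac{4 u \cos{\left(- \frac{4 u^{2}}{3} + \frac{5 u}{4} + 2 \right)}}{3} + \frac{5 \cos{\left(- \frac{4 u^{2}}{3} + \frac{5 u}{4} + 2 \right)}}{8} = f(u).
F(2) = - \frac{\sin{\left(\frac{5}{6} \right)}}{2}; F(-2) = - \frac{\sin{\left(\frac{35}{6} \right)}}{2}.
Integral = F(2) - F(-2) = - \frac{\sin{\left(\frac{5}{6} \right)}}{2} + \frac{\sin{\left(\frac{35}{6} \right)}}{2}.

Antiderivative: F(u) = \frac{\sin{\left(- \frac{4 u^{2}}{3} + \frac{5 u}{4} + 2 \right)}}{2}; value = - \frac{\sin{\left(\frac{5}{6} \right)}}{2} + \frac{\sin{\left(\frac{35}{6} \right)}}{2}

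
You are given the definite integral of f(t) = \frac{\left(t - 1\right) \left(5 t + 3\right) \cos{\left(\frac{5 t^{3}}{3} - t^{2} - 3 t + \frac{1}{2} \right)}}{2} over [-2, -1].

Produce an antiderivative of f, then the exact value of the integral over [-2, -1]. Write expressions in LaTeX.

The substitution u = \frac{5 t^{3}}{3} - t^{2} - 3 t + \frac{1}{2} works: f is exactly (dF/du)*(du/dt) for that inner function.
F(t) = \frac{\sin{\left(\frac{5 t^{3}}{3} - t^{2} - 3 t + \frac{1}{2} \right)}}{2} is an antiderivative of f.
Check: d/dt[\frac{\sin{\left(\frac{5 t^{3}}{3} - t^{2} - 3 t + \frac{1}{2} \right)}}{2}] = \frac{5 t^{2} \cos{\left(\frac{5 t^{3}}{3} - t^{2} - 3 t + \frac{1}{2} \right)}}{2} - t \cos{\left(\frac{5 t^{3}}{3} - t^{2} - 3 t + \frac{1}{2} \right)} - \frac{3 \cos{\left(\frac{5 t^{3}}{3} - t^{2} - 3 t + \frac{1}{2} \right)}}{2}, which equals f(t).
F(-1) = \frac{\sin{\left(\frac{5}{6} \right)}}{2}; F(-2) = - \frac{\sin{\left(\frac{65}{6} \right)}}{2}.
Integral = F(-1) - F(-2) = \frac{\sin{\left(\frac{65}{6} \right)}}{2} + \frac{\sin{\left(\frac{5}{6} \right)}}{2}.

Antiderivative: F(t) = \frac{\sin{\left(\frac{5 t^{3}}{3} - t^{2} - 3 t + \frac{1}{2} \right)}}{2}; value = \frac{\sin{\left(\frac{65}{6} \right)}}{2} + \frac{\sin{\left(\frac{5}{6} \right)}}{2}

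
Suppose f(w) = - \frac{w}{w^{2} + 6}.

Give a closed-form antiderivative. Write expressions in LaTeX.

The substitution u = w^{2} + 6 works: f is exactly (dF/du)*(du/dw) for that inner function.
Check: d/dw[- \frac{\log{\left(w^{2} + 6 \right)}}{2}] = - \frac{w}{w^{2} + 6} = f(w).

An antiderivative is F(w) = - \frac{\log{\left(w^{2} + 6 \right)}}{2}.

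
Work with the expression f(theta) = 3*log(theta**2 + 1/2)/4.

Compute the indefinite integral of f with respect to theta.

F(theta) = 3*theta*log(theta**2 + 1/2)/4 - 3*theta/2 + 3*sqrt(2)*atan(sqrt(2)*theta)/4 + C

For F(theta) to be correct the identity F'(theta) - f(theta) = 0 must hold.
Check: d/dtheta[3*theta*log(theta**2 + 1/2)/4 - 3*theta/2 + 3*sqrt(2)*atan(sqrt(2)*theta)/4] = 3*log(theta**2 + 1/2)/4 = f(theta).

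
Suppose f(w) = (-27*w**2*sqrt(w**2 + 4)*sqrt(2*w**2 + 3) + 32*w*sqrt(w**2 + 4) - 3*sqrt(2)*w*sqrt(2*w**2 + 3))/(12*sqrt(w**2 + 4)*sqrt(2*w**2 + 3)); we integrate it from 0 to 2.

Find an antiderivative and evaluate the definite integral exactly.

An antiderivative F(w) passes only if d/dw[F] lands on f(w) exactly.
F(w) = -3*w**3/4 - sqrt(w**2/2 + 2)/2 + 4*sqrt(2*w**2 + 3)/3 is an antiderivative of f.
Check: d/dw[-3*w**3/4 - sqrt(w**2/2 + 2)/2 + 4*sqrt(2*w**2 + 3)/3] = (-27*w**2*sqrt(w**2 + 4)*sqrt(2*w**2 + 3) + 32*w*sqrt(w**2 + 4) - 3*sqrt(2)*w*sqrt(2*w**2 + 3))/(12*sqrt(w**2 + 4)*sqrt(2*w**2 + 3)) = f(w).
F(2) = -7 + 4*sqrt(11)/3; F(0) = -sqrt(2)/2 + 4*sqrt(3)/3.
Integral = F(2) - F(0) = -7 - 4*sqrt(3)/3 + sqrt(2)/2 + 4*sqrt(11)/3.

Antiderivative: F(w) = -3*w**3/4 - sqrt(w**2/2 + 2)/2 + 4*sqrt(2*w**2 + 3)/3; value = -7 - 4*sqrt(3)/3 + sqrt(2)/2 + 4*sqrt(11)/3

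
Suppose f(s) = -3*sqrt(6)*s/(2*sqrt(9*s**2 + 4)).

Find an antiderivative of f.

An antiderivative is F(s) = -sqrt(6)*sqrt(9*s**2 + 4)/6.

f matches the chain-rule pattern g'(h)*h' with inner function h(s) = 3*s**2/2 + 2/3; substituting u = h(s) collapses the integral.
Check: d/ds[-sqrt(6)*sqrt(9*s**2 + 4)/6] = -3*sqrt(6)*s/(2*sqrt(9*s**2 + 4)) = f(s).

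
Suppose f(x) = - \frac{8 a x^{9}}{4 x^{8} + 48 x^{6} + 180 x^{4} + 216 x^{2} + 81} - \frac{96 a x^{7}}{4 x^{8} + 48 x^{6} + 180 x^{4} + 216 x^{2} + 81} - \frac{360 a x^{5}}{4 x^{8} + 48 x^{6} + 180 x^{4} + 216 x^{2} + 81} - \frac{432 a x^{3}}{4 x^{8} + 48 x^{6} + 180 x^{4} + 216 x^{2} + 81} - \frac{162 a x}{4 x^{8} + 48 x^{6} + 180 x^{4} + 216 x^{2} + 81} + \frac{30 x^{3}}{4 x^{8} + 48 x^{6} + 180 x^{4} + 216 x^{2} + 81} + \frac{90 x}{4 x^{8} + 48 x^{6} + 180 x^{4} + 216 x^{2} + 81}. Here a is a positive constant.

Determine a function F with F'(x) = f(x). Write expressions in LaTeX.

An antiderivative is F(x) = \frac{- 8 a x^{6} - 48 a x^{4} - 36 a x^{2} - 15}{8 x^{4} + 48 x^{2} + 36}.

Integrate term by term and add the pieces.
Check: d/dx[\frac{- 8 a x^{6} - 48 a x^{4} - 36 a x^{2} - 15}{8 x^{4} + 48 x^{2} + 36}] = \frac{- 8 a x^{9} - 96 a x^{7} - 360 a x^{5} - 432 a x^{3} - 162 a x + 30 x^{3} + 90 x}{4 x^{8} + 48 x^{6} + 180 x^{4} + 216 x^{2} + 81}, which equals f(x).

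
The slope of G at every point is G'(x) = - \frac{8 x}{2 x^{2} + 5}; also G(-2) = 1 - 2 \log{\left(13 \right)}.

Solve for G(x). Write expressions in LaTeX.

The substitution u = 2 x^{2} + 5 works: G'(x) is exactly (dG/du)*(du/dx) for that inner function.
A general antiderivative is - 2 \log{\left(2 x^{2} + 5 \right)} + C.
The condition gives C = 1 - 2 \log{\left(13 \right)} - (- 2 \log{\left(13 \right)}) = 1.
So G(x) = 1 - 2 \log{\left(2 x^{2} + 5 \right)}.
Check: d/dx[1 - 2 \log{\left(2 x^{2} + 5 \right)}] = - \frac{8 x}{2 x^{2} + 5} = G'(x).

G(x) = 1 - 2 \log{\left(2 x^{2} + 5 \right)}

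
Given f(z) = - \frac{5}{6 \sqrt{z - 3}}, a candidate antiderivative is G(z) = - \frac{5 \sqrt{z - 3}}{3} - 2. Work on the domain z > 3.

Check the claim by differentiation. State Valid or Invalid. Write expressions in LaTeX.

Valid - the claim checks out under differentiation.

d/dz[G] = - \frac{5}{6 \sqrt{z - 3}}
This equals f(z) exactly, so the claim holds.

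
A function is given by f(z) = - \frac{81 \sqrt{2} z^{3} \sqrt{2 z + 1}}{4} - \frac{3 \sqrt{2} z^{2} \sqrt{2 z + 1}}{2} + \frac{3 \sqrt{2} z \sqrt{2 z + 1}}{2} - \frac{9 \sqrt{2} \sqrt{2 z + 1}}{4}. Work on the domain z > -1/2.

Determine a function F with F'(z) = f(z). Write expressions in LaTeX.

f has the shape u'v + uv' for u = 3 \left(z + \frac{1}{2}\right)^{\frac{3}{2}} and v = - 3 z^{3} + z^{2} - 1 — it is the derivative of the product u*v.
Check: d/dz[3 \left(z + \frac{1}{2}\right)^{\frac{3}{2}} \left(- 3 z^{3} + z^{2} - 1\right)] = \frac{\sqrt{2} \left(- 81 z^{3} \sqrt{2 z + 1} - 6 z^{2} \sqrt{2 z + 1} + 6 z \sqrt{2 z + 1} - 9 \sqrt{2 z + 1}\right)}{4}, which equals f(z).

An antiderivative is F(z) = 3 \left(z + \frac{1}{2}\right)^{\frac{3}{2}} \left(- 3 z^{3} + z^{2} - 1\right).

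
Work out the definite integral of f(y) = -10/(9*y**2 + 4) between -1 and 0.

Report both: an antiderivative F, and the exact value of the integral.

Antiderivative: F(y) = -5*atan(3*y/2)/3; value = -5*atan(3/2)/3

A candidate is checked by its d/dy: the result must match f(y).
F(y) = -5*atan(3*y/2)/3 is an antiderivative of f.
Check: d/dy[-5*atan(3*y/2)/3] = -10/(9*y**2 + 4) = f(y).
F(0) = 0; F(-1) = 5*atan(3/2)/3.
Integral = F(0) - F(-1) = -5*atan(3/2)/3.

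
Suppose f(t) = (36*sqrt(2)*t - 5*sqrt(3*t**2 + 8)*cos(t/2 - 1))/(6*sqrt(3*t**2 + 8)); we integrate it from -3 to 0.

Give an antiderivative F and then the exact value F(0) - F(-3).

Antiderivative: F(t) = 4*sqrt(3*t**2/2 + 4) - 5*sin(t/2 - 1)/3; value = -2*sqrt(70) - 5*sin(5/2)/3 + 5*sin(1)/3 + 8

Since d/dt undoes antidifferentiation here, F'(t) = f(t) is required of F(t).
F(t) = 4*sqrt(3*t**2/2 + 4) - 5*sin(t/2 - 1)/3 is an antiderivative of f.
Check: d/dt[4*sqrt(3*t**2/2 + 4) - 5*sin(t/2 - 1)/3] = (36*sqrt(2)*t - 5*sqrt(3*t**2 + 8)*cos(t/2 - 1))/(6*sqrt(3*t**2 + 8)) = f(t).
F(0) = 5*sin(1)/3 + 8; F(-3) = 5*sin(5/2)/3 + 2*sqrt(70).
Integral = F(0) - F(-3) = -2*sqrt(70) - 5*sin(5/2)/3 + 5*sin(1)/3 + 8.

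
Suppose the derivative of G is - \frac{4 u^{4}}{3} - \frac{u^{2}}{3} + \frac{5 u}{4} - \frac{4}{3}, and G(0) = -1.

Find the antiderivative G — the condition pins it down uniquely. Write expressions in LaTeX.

Integrate term by term and add the pieces.
A general antiderivative is - \frac{4 u^{5}}{15} - \frac{u^{3}}{9} + \frac{5 u^{2}}{8} - \frac{4 u}{3} + C.
The condition gives C = -1 - (0) = -1.
So G(u) = - \frac{4 u^{5}}{15} - \frac{u^{3}}{9} + \frac{5 u^{2}}{8} - \frac{4 u}{3} - 1.
Check: d/du[- \frac{4 u^{5}}{15} - \frac{u^{3}}{9} + \frac{5 u^{2}}{8} - \frac{4 u}{3} - 1] = - \frac{4 u^{4}}{3} - \frac{u^{2}}{3} + \frac{5 u}{4} - \frac{4}{3} = G'(u).

G(u) = - \frac{4 u^{5}}{15} - \frac{u^{3}}{9} + \frac{5 u^{2}}{8} - \frac{4 u}{3} - 1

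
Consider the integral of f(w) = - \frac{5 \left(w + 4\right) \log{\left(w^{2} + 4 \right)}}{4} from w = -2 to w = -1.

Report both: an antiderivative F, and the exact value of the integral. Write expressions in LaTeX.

A candidate is checked by its d/dw: the result must match f(w).
F(w) = \frac{5 w^{2}}{8} + 10 w + \left(- \frac{5 w^{2}}{8} - 5 w\right) \log{\left(w^{2} + 4 \right)} - \frac{5 \log{\left(w^{2} + 4 \right)}}{2} - 20 \operatorname{atan}{\left(\frac{w}{2} \right)} is an antiderivative of f.
Check: d/dw[\frac{5 w^{2}}{8} + 10 w + \left(- \frac{5 w^{2}}{8} - 5 w\right) \log{\left(w^{2} + 4 \right)} - \frac{5 \log{\left(w^{2} + 4 \right)}}{2} - 20 \operatorname{atan}{\left(\frac{w}{2} \right)}] = - \frac{5 w \log{\left(w^{2} + 4 \right)}}{4} - 5 \log{\left(w^{2} + 4 \right)}, which equals f(w).
F(-1) = - \frac{75}{8} + \frac{15 \log{\left(5 \right)}}{8} + 20 \operatorname{atan}{\left(\frac{1}{2} \right)}; F(-2) = - \frac{35}{2} + 5 \log{\left(8 \right)} + 5 \pi.
Integral = F(-1) - F(-2) = - 5 \pi - 5 \log{\left(8 \right)} + \frac{15 \log{\left(5 \right)}}{8} + \frac{65}{8} + 20 \operatorname{atan}{\left(\frac{1}{2} \right)}.

Antiderivative: F(w) = \frac{5 w^{2}}{8} + 10 w + \left(- \frac{5 w^{2}}{8} - 5 w\right) \log{\left(w^{2} + 4 \right)} - \frac{5 \log{\left(w^{2} + 4 \right)}}{2} - 20 \operatorname{atan}{\left(\frac{w}{2} \right)}; value = - 5 \pi - 5 \log{\left(8 \right)} + \frac{15 \log{\left(5 \right)}}{8} + \frac{65}{8} + 20 \operatorname{atan}{\left(\frac{1}{2} \right)}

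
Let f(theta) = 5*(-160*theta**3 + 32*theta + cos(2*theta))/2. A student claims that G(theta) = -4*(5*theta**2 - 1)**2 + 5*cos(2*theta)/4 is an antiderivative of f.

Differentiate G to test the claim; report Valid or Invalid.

d/dtheta[G] = -400*theta**3 + 80*theta - 5*sin(2*theta)/2
d/dtheta[G] - f(theta) = -5*sin(2*theta)/2 - 5*cos(2*theta)/2 != 0.

Invalid: d/dtheta[G] - f = -5*sin(2*theta)/2 - 5*cos(2*theta)/2, which is not 0.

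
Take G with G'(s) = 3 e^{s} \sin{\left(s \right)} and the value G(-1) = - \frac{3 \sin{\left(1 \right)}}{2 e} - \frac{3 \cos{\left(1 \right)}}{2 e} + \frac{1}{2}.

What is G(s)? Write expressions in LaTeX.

Since d/ds undoes antidifferentiation here, G(s) must give back the stated G'(s).
A general antiderivative is \frac{3 e^{s} \sin{\left(s \right)}}{2} - \frac{3 e^{s} \cos{\left(s \right)}}{2} + C.
The condition gives C = - \frac{3 \sin{\left(1 \right)}}{2 e} - \frac{3 \cos{\left(1 \right)}}{2 e} + \frac{1}{2} - (- \frac{3 \sin{\left(1 \right)}}{2 e} - \frac{3 \cos{\left(1 \right)}}{2 e}) = \frac{1}{2}.
So G(s) = \frac{3 e^{s} \sin{\left(s \right)}}{2} - \frac{3 e^{s} \cos{\left(s \right)}}{2} + \frac{1}{2}.
Check: d/ds[\frac{3 e^{s} \sin{\left(s \right)}}{2} - \frac{3 e^{s} \cos{\left(s \right)}}{2} + \frac{1}{2}] = 3 e^{s} \sin{\left(s \right)} = G'(s).

G(s) = \frac{3 e^{s} \sin{\left(s \right)}}{2} - \frac{3 e^{s} \cos{\left(s \right)}}{2} + \frac{1}{2}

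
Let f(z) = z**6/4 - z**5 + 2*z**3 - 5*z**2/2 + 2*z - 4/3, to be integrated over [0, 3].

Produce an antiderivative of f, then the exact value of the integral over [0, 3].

Integrate term by term and add the pieces.
F(z) = z**7/28 - z**6/6 + z**4/2 - 5*z**3/6 + z**2 - 4*z/3 is an antiderivative of f.
Check: d/dz[z**7/28 - z**6/6 + z**4/2 - 5*z**3/6 + z**2 - 4*z/3] = z**6/4 - z**5 + 2*z**3 - 5*z**2/2 + 2*z - 4/3 = f(z).
F(3) = -571/28; F(0) = 0.
Integral = F(3) - F(0) = -571/28.

Antiderivative: F(z) = z**7/28 - z**6/6 + z**4/2 - 5*z**3/6 + z**2 - 4*z/3; value = -571/28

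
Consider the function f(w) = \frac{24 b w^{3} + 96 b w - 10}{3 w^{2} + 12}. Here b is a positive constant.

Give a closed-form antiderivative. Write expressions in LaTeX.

An antiderivative is F(w) = \frac{12 b w^{2} - 5 \operatorname{atan}{\left(\frac{w}{2} \right)}}{3}.

An antiderivative F(w) passes only if d/dw[F] lands on f(w) exactly.
Check: d/dw[\frac{12 b w^{2} - 5 \operatorname{atan}{\left(\frac{w}{2} \right)}}{3}] = \frac{24 b w^{3} + 96 b w - 10}{3 w^{2} + 12} = f(w).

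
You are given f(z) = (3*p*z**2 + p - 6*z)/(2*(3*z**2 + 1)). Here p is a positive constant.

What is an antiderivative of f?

An antiderivative is F(z) = (p*z - log(3*z**2 + 1))/2.

A candidate is checked by its d/dz: the result must match f(z).
Check: d/dz[(p*z - log(3*z**2 + 1))/2] = (3*p*z**2 + p - 6*z)/(6*z**2 + 2), which equals f(z).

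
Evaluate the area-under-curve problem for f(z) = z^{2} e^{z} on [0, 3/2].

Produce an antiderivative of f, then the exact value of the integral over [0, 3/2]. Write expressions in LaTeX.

Antiderivative: F(z) = z^{2} e^{z} - 2 z e^{z} + 2 e^{z}; value = -2 + \frac{5 e^{\frac{3}{2}}}{4}

Recognize the product-rule pattern: f = u'v + uv' with u = z^{2} - 2 z + 2, v = e^{z}, so integration by parts undoes it.
F(z) = z^{2} e^{z} - 2 z e^{z} + 2 e^{z} is an antiderivative of f.
Check: d/dz[z^{2} e^{z} - 2 z e^{z} + 2 e^{z}] = z^{2} e^{z} = f(z).
F(3/2) = \frac{5 e^{\frac{3}{2}}}{4}; F(0) = 2.
Integral = F(3/2) - F(0) = -2 + \frac{5 e^{\frac{3}{2}}}{4}.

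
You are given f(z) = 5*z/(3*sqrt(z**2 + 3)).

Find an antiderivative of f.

f matches the chain-rule pattern g'(h)*h' with inner function h(z) = z**2 + 3; substituting u = h(z) collapses the integral.
Check: d/dz[5*sqrt(z**2 + 3)/3] = 5*z/(3*sqrt(z**2 + 3)) = f(z).

An antiderivative is F(z) = 5*sqrt(z**2 + 3)/3.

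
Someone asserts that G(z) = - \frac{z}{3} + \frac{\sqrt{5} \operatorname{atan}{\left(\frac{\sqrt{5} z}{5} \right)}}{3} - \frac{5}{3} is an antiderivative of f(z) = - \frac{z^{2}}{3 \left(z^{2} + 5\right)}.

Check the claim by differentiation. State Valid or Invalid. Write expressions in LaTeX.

Valid - the claim checks out under differentiation.

d/dz[G] = - \frac{z^{2}}{3 z^{2} + 15}
This equals f(z) exactly, so the claim holds.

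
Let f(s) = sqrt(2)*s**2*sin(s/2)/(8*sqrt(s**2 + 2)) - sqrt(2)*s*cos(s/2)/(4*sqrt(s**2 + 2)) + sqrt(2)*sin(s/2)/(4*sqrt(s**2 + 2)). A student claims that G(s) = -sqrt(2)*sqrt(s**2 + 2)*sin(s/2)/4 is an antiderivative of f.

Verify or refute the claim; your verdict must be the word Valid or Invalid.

d/ds[G] = (-sqrt(2)*s**2*cos(s/2) - 2*sqrt(2)*s*sin(s/2) - 2*sqrt(2)*cos(s/2))/(8*sqrt(s**2 + 2))
d/ds[G] - f(s) = sqrt(2)*(-s**2*sin(s/2) - s**2*cos(s/2) - 2*s*sin(s/2) + 2*s*cos(s/2) - 2*sin(s/2) - 2*cos(s/2))/(8*sqrt(s**2 + 2)) != 0.

Invalid: d/ds[G] - f = sqrt(2)*(-s**2*sin(s/2) - s**2*cos(s/2) - 2*s*sin(s/2) + 2*s*cos(s/2) - 2*sin(s/2) - 2*cos(s/2))/(8*sqrt(s**2 + 2)), which is not 0.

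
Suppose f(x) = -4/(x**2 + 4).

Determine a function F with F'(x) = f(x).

A candidate is checked by its d/dx: the result must match f(x).
Check: d/dx[-2*atan(x/2)] = -4/(x**2 + 4) = f(x).

An antiderivative is F(x) = -2*atan(x/2).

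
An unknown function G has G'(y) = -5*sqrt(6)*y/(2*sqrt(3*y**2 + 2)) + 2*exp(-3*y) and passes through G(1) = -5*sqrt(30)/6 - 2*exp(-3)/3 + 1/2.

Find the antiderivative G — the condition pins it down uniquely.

G(y) = -(5*sqrt(6)*sqrt(3*y**2 + 2)*exp(3*y) - 3*exp(3*y) + 4)*exp(-3*y)/6

Integrate term by term and add the pieces.
A general antiderivative is -5*sqrt(2*y**2 + 4/3)/2 - 2*exp(-3*y)/3 + C.
The condition gives C = -5*sqrt(30)/6 - 2*exp(-3)/3 + 1/2 - (-5*sqrt(30)/6 - 2*exp(-3)/3) = 1/2.
So G(y) = -(5*sqrt(6)*sqrt(3*y**2 + 2)*exp(3*y) - 3*exp(3*y) + 4)*exp(-3*y)/6.
Check: d/dy[-(5*sqrt(6)*sqrt(3*y**2 + 2)*exp(3*y) - 3*exp(3*y) + 4)*exp(-3*y)/6] = (-5*sqrt(6)*y*exp(3*y) + 4*sqrt(3*y**2 + 2))*exp(-3*y)/(2*sqrt(3*y**2 + 2)), which equals G'(y).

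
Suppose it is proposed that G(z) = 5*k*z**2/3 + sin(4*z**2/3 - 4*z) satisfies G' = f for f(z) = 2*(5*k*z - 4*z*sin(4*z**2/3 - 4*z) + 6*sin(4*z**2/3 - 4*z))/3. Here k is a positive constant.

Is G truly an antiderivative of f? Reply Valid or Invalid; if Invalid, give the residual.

d/dz[G] = 10*k*z/3 + 8*z*cos(4*z**2/3 - 4*z)/3 - 4*cos(4*z**2/3 - 4*z)
d/dz[G] - f(z) = 8*z*sin(4*z**2/3 - 4*z)/3 + 8*z*cos(4*z**2/3 - 4*z)/3 - 4*sin(4*z**2/3 - 4*z) - 4*cos(4*z**2/3 - 4*z) != 0.

Invalid: d/dz[G] - f = 8*z*sin(4*z**2/3 - 4*z)/3 + 8*z*cos(4*z**2/3 - 4*z)/3 - 4*sin(4*z**2/3 - 4*z) - 4*cos(4*z**2/3 - 4*z), which is not 0.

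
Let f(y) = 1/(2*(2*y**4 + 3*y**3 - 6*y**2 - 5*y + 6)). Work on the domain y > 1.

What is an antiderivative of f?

An antiderivative is F(y) = -11*log(y - 1)/450 + 2*log(y + 3/2)/25 - log(y + 2)/18 - 1/(30*y - 30).

The denominator factors as 2*(y - 1)**2*(y + 2)*(2*y + 3); partial fractions split f into directly integrable pieces: 4/(25*(2*y + 3)) - 1/(18*(y + 2)) - 11/(450*(y - 1)) + 1/(30*(y - 1)**2).
Check: d/dy[-11*log(y - 1)/450 + 2*log(y + 3/2)/25 - log(y + 2)/18 - 1/(30*y - 30)] = 1/(4*y**4 + 6*y**3 - 12*y**2 - 10*y + 12), which equals f(y).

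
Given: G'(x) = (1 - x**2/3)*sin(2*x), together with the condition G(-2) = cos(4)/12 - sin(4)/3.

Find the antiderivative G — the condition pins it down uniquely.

The proposed G(x) is checked by its d/dx: the result must match the given G'(x).
A general antiderivative is x**2*cos(2*x)/6 - x*sin(2*x)/6 - 7*cos(2*x)/12 + C.
The condition gives C = cos(4)/12 - sin(4)/3 - (cos(4)/12 - sin(4)/3) = 0.
So G(x) = (2*x**2*cos(2*x) - 2*x*sin(2*x) - 7*cos(2*x))/12.
Check: d/dx[(2*x**2*cos(2*x) - 2*x*sin(2*x) - 7*cos(2*x))/12] = -x**2*sin(2*x)/3 + sin(2*x), which equals G'(x).

G(x) = (2*x**2*cos(2*x) - 2*x*sin(2*x) - 7*cos(2*x))/12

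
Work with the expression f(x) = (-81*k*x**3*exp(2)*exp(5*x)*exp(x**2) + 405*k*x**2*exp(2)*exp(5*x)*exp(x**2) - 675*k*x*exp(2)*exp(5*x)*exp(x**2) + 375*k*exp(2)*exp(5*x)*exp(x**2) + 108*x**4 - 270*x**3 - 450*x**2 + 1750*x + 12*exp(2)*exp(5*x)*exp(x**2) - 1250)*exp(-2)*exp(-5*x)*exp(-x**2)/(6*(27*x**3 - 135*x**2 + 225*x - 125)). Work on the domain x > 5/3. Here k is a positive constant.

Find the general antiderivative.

Check any antiderivative F(x) by computing F'(x) and comparing it with f(x).
Check: d/dx[-(27*k*x**3 - 90*k*x**2 + 75*k*x + 18*x**2*exp(-2)*exp(-5*x)*exp(-x**2) - 60*x*exp(-2)*exp(-5*x)*exp(-x**2) + 2 + 50*exp(-2)*exp(-5*x)*exp(-x**2))/(6*(3*x - 5)**2)] = (-81*k*x**3*exp(2)*exp(5*x)*exp(x**2) + 405*k*x**2*exp(2)*exp(5*x)*exp(x**2) - 675*k*x*exp(2)*exp(5*x)*exp(x**2) + 375*k*exp(2)*exp(5*x)*exp(x**2) + 108*x**4 - 270*x**3 - 450*x**2 + 1750*x + 12*exp(2)*exp(5*x)*exp(x**2) - 1250)/(162*x**3*exp(2)*exp(5*x)*exp(x**2) - 810*x**2*exp(2)*exp(5*x)*exp(x**2) + 1350*x*exp(2)*exp(5*x)*exp(x**2) - 750*exp(2)*exp(5*x)*exp(x**2)), which equals f(x).

F(x) = -(27*k*x**3 - 90*k*x**2 + 75*k*x + 18*x**2*exp(-2)*exp(-5*x)*exp(-x**2) - 60*x*exp(-2)*exp(-5*x)*exp(-x**2) + 2 + 50*exp(-2)*exp(-5*x)*exp(-x**2))/(6*(3*x - 5)**2) + C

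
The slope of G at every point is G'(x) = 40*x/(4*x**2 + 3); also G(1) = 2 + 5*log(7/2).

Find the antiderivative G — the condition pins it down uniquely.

G(x) = 5*log(2*x**2 + 3/2) + 2

The substitution u = 2*x**2 + 3/2 works: G'(x) is exactly (dG/du)*(du/dx) for that inner function.
A general antiderivative is 5*log(2*x**2 + 3/2) + C.
The condition gives C = 2 + 5*log(7/2) - (5*log(7/2)) = 2.
So G(x) = 5*log(2*x**2 + 3/2) + 2.
Check: d/dx[5*log(2*x**2 + 3/2) + 2] = 40*x/(4*x**2 + 3) = G'(x).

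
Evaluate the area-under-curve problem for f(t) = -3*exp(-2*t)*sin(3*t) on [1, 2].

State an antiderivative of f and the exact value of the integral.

Whatever form F(t) takes, F'(t) = f(t) is non-negotiable.
F(t) = 3*(2*sin(3*t) + 3*cos(3*t))*exp(-2*t)/13 is an antiderivative of f.
Check: d/dt[3*(2*sin(3*t) + 3*cos(3*t))*exp(-2*t)/13] = -3*exp(-2*t)*sin(3*t) = f(t).
F(2) = 6*exp(-4)*sin(6)/13 + 9*exp(-4)*cos(6)/13; F(1) = 9*exp(-2)*cos(3)/13 + 6*exp(-2)*sin(3)/13.
Integral = F(2) - F(1) = -6*exp(-2)*sin(3)/13 + 6*exp(-4)*sin(6)/13 + 9*exp(-4)*cos(6)/13 - 9*exp(-2)*cos(3)/13.

Antiderivative: F(t) = 3*(2*sin(3*t) + 3*cos(3*t))*exp(-2*t)/13; value = -6*exp(-2)*sin(3)/13 + 6*exp(-4)*sin(6)/13 + 9*exp(-4)*cos(6)/13 - 9*exp(-2)*cos(3)/13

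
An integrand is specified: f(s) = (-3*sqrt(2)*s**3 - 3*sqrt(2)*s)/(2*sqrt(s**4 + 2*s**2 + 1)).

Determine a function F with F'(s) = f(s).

An antiderivative is F(s) = -3*sqrt(2*s**4 + 4*s**2 + 2)/4.

The substitution u = 2*s**4 + 4*s**2 + 2 works: f is exactly (dF/du)*(du/ds) for that inner function.
Check: d/ds[-3*sqrt(2*s**4 + 4*s**2 + 2)/4] = (-3*sqrt(2)*s**3 - 3*sqrt(2)*s)/(2*sqrt(s**4 + 2*s**2 + 1)) = f(s).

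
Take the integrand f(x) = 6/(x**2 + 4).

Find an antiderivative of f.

An antiderivative is F(x) = 3*atan(x/2).

Whatever form F(x) takes, F'(x) = f(x) is non-negotiable.
Check: d/dx[3*atan(x/2)] = 6/(x**2 + 4) = f(x).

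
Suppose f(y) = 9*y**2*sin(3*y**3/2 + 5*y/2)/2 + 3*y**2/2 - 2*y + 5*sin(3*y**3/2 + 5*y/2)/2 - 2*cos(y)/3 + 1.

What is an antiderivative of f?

An antiderivative is F(y) = y**3/2 - y**2 + y - 2*sin(y)/3 - cos(3*y**3/2 + 5*y/2).

The integrand splits into summands that can be handled one at a time.
Check: d/dy[y**3/2 - y**2 + y - 2*sin(y)/3 - cos(3*y**3/2 + 5*y/2)] = 9*y**2*sin(3*y**3/2 + 5*y/2)/2 + 3*y**2/2 - 2*y + 5*sin(3*y**3/2 + 5*y/2)/2 - 2*cos(y)/3 + 1 = f(y).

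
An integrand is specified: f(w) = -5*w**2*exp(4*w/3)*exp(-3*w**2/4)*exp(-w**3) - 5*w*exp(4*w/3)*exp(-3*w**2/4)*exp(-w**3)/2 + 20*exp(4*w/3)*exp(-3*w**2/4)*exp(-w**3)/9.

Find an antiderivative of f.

The substitution u = -w**3 - 3*w**2/4 + 4*w/3 works: f is exactly (dF/du)*(du/dw) for that inner function.
Check: d/dw[5*exp(4*w/3)*exp(-3*w**2/4)*exp(-w**3)/3] = (-90*w**2*exp(4*w/3) - 45*w*exp(4*w/3) + 40*exp(4*w/3))*exp(-3*w**2/4)*exp(-w**3)/18, which equals f(w).

An antiderivative is F(w) = 5*exp(4*w/3)*exp(-3*w**2/4)*exp(-w**3)/3.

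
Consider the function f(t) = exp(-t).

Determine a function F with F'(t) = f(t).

An antiderivative is F(t) = -exp(-t).

Any candidate F(t) must reproduce f(t) exactly when differentiated.
Check: d/dt[-exp(-t)] = exp(-t) = f(t).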